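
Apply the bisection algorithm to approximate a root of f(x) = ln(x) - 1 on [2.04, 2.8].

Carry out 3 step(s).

f(x) = ln(x) - 1
Initial interval: [2.04, 2.8]

Iteration 1:
  c_1 = (2.040000 + 2.800000)/2 = 2.420000
  f(c_1) = f(2.420000) = -0.116232
  f(a) × f(c) ≥ 0, new interval: [2.420000, 2.800000]
Iteration 2:
  c_2 = (2.420000 + 2.800000)/2 = 2.610000
  f(c_2) = f(2.610000) = -0.040650
  f(a) × f(c) ≥ 0, new interval: [2.610000, 2.800000]
Iteration 3:
  c_3 = (2.610000 + 2.800000)/2 = 2.705000
  f(c_3) = f(2.705000) = -0.004898
  f(a) × f(c) ≥ 0, new interval: [2.705000, 2.800000]

After 3 iteration(s), the approximation is c_3 = 2.705000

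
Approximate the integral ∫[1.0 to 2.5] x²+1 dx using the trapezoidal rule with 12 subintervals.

f(x) = x²+1
a = 1.0, b = 2.5, n = 12
h = (b - a)/n = 0.125000

Trapezoidal rule: (h/2)[f(x₀) + 2f(x₁) + 2f(x₂) + ... + f(xₙ)]

x_0 = 1.0000, f(x_0) = 2.000000, coefficient = 1
x_1 = 1.1250, f(x_1) = 2.265625, coefficient = 2
x_2 = 1.2500, f(x_2) = 2.562500, coefficient = 2
x_3 = 1.3750, f(x_3) = 2.890625, coefficient = 2
x_4 = 1.5000, f(x_4) = 3.250000, coefficient = 2
x_5 = 1.6250, f(x_5) = 3.640625, coefficient = 2
x_6 = 1.7500, f(x_6) = 4.062500, coefficient = 2
x_7 = 1.8750, f(x_7) = 4.515625, coefficient = 2
x_8 = 2.0000, f(x_8) = 5.000000, coefficient = 2
x_9 = 2.1250, f(x_9) = 5.515625, coefficient = 2
x_10 = 2.2500, f(x_10) = 6.062500, coefficient = 2
x_11 = 2.3750, f(x_11) = 6.640625, coefficient = 2
x_12 = 2.5000, f(x_12) = 7.250000, coefficient = 1

I ≈ (0.125000/2) × 102.062500 = 6.378906
Exact value: 6.375000
Error: 0.003906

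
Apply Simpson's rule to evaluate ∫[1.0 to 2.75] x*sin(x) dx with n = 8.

f(x) = x*sin(x)
a = 1.0, b = 2.75, n = 8
h = (b - a)/n = 0.218750

Simpson's rule: (h/3)[f(x₀) + 4f(x₁) + 2f(x₂) + ... + f(xₙ)]

x_0 = 1.0000, f(x_0) = 0.841471, coefficient = 1
x_1 = 1.2188, f(x_1) = 1.144003, coefficient = 4
x_2 = 1.4375, f(x_2) = 1.424748, coefficient = 2
x_3 = 1.6562, f(x_3) = 1.650206, coefficient = 4
x_4 = 1.8750, f(x_4) = 1.788911, coefficient = 2
x_5 = 2.0938, f(x_5) = 1.813916, coefficient = 4
x_6 = 2.3125, f(x_6) = 1.705050, coefficient = 2
x_7 = 2.5312, f(x_7) = 1.450782, coefficient = 4
x_8 = 2.7500, f(x_8) = 1.049568, coefficient = 1

I ≈ (0.218750/3) × 35.964082 = 2.622381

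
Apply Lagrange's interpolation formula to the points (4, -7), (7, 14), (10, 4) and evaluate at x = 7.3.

Lagrange interpolation formula:
P(x) = Σ yᵢ × Lᵢ(x)
where Lᵢ(x) = Π_{j≠i} (x - xⱼ)/(xᵢ - xⱼ)

L_0(7.3) = (7.3 - 7)/(4 - 7) × (7.3 - 10)/(4 - 10) = -0.045000
L_1(7.3) = (7.3 - 4)/(7 - 4) × (7.3 - 10)/(7 - 10) = 0.990000
L_2(7.3) = (7.3 - 4)/(10 - 4) × (7.3 - 7)/(10 - 7) = 0.055000

P(7.3) = (-7)×L_0(7.3) + 14×L_1(7.3) + 4×L_2(7.3)
P(7.3) = 14.395000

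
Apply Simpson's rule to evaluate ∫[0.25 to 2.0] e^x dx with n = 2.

f(x) = e^x
a = 0.25, b = 2.0, n = 2
h = (b - a)/n = 0.875000

Simpson's rule: (h/3)[f(x₀) + 4f(x₁) + 2f(x₂) + ... + f(xₙ)]

x_0 = 0.2500, f(x_0) = 1.284025, coefficient = 1
x_1 = 1.1250, f(x_1) = 3.080217, coefficient = 4
x_2 = 2.0000, f(x_2) = 7.389056, coefficient = 1

I ≈ (0.875000/3) × 20.993949 = 6.123235
Exact value: 6.105031
Error: 0.018204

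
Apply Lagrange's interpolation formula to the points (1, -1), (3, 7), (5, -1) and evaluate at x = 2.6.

Lagrange interpolation formula:
P(x) = Σ yᵢ × Lᵢ(x)
where Lᵢ(x) = Π_{j≠i} (x - xⱼ)/(xᵢ - xⱼ)

L_0(2.6) = (2.6 - 3)/(1 - 3) × (2.6 - 5)/(1 - 5) = 0.120000
L_1(2.6) = (2.6 - 1)/(3 - 1) × (2.6 - 5)/(3 - 5) = 0.960000
L_2(2.6) = (2.6 - 1)/(5 - 1) × (2.6 - 3)/(5 - 3) = -0.080000

P(2.6) = (-1)×L_0(2.6) + 7×L_1(2.6) + (-1)×L_2(2.6)
P(2.6) = 6.680000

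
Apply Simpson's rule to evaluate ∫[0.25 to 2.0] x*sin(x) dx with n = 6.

f(x) = x*sin(x)
a = 0.25, b = 2.0, n = 6
h = (b - a)/n = 0.291667

Simpson's rule: (h/3)[f(x₀) + 4f(x₁) + 2f(x₂) + ... + f(xₙ)]

x_0 = 0.2500, f(x_0) = 0.061851, coefficient = 1
x_1 = 0.5417, f(x_1) = 0.279264, coefficient = 4
x_2 = 0.8333, f(x_2) = 0.616814, coefficient = 2
x_3 = 1.1250, f(x_3) = 1.015051, coefficient = 4
x_4 = 1.4167, f(x_4) = 1.399873, coefficient = 2
x_5 = 1.7083, f(x_5) = 1.692201, coefficient = 4
x_6 = 2.0000, f(x_6) = 1.818595, coefficient = 1

I ≈ (0.291667/3) × 17.859885 = 1.736378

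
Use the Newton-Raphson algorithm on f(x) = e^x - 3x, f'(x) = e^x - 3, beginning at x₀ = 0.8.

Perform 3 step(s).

f(x) = e^x - 3x
f'(x) = e^x - 3
x₀ = 0.8

Newton-Raphson formula: x_{n+1} = x_n - f(x_n)/f'(x_n)

Iteration 1:
  f(0.800000) = -0.174459
  f'(0.800000) = -0.774459
  x_1 = 0.800000 - (-0.174459)/(-0.774459) = 0.574734
Iteration 2:
  f(0.574734) = 0.052456
  f'(0.574734) = -1.223342
  x_2 = 0.574734 - 0.052456/(-1.223342) = 0.617613
Iteration 3:
  f(0.617613) = 0.001657
  f'(0.617613) = -1.145504
  x_3 = 0.617613 - 0.001657/(-1.145504) = 0.619060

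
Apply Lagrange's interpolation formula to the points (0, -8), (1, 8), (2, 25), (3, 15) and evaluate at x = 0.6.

Lagrange interpolation formula:
P(x) = Σ yᵢ × Lᵢ(x)
where Lᵢ(x) = Π_{j≠i} (x - xⱼ)/(xᵢ - xⱼ)

L_0(0.6) = (0.6 - 1)/(0 - 1) × (0.6 - 2)/(0 - 2) × (0.6 - 3)/(0 - 3) = 0.224000
L_1(0.6) = (0.6 - 0)/(1 - 0) × (0.6 - 2)/(1 - 2) × (0.6 - 3)/(1 - 3) = 1.008000
L_2(0.6) = (0.6 - 0)/(2 - 0) × (0.6 - 1)/(2 - 1) × (0.6 - 3)/(2 - 3) = -0.288000
L_3(0.6) = (0.6 - 0)/(3 - 0) × (0.6 - 1)/(3 - 1) × (0.6 - 2)/(3 - 2) = 0.056000

P(0.6) = (-8)×L_0(0.6) + 8×L_1(0.6) + 25×L_2(0.6) + 15×L_3(0.6)
P(0.6) = -0.088000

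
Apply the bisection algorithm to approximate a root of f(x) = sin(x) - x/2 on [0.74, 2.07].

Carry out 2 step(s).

f(x) = sin(x) - x/2
Initial interval: [0.74, 2.07]

Iteration 1:
  c_1 = (0.740000 + 2.070000)/2 = 1.405000
  f(c_1) = f(1.405000) = 0.283787
  f(a) × f(c) ≥ 0, new interval: [1.405000, 2.070000]
Iteration 2:
  c_2 = (1.405000 + 2.070000)/2 = 1.737500
  f(c_2) = f(1.737500) = 0.117387
  f(a) × f(c) ≥ 0, new interval: [1.737500, 2.070000]

After 2 iteration(s), the approximation is c_2 = 1.737500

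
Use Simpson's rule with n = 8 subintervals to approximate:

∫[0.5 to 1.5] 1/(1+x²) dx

f(x) = 1/(1+x²)
a = 0.5, b = 1.5, n = 8
h = (b - a)/n = 0.125000

Simpson's rule: (h/3)[f(x₀) + 4f(x₁) + 2f(x₂) + ... + f(xₙ)]

x_0 = 0.5000, f(x_0) = 0.800000, coefficient = 1
x_1 = 0.6250, f(x_1) = 0.719101, coefficient = 4
x_2 = 0.7500, f(x_2) = 0.640000, coefficient = 2
x_3 = 0.8750, f(x_3) = 0.566372, coefficient = 4
x_4 = 1.0000, f(x_4) = 0.500000, coefficient = 2
x_5 = 1.1250, f(x_5) = 0.441379, coefficient = 4
x_6 = 1.2500, f(x_6) = 0.390244, coefficient = 2
x_7 = 1.3750, f(x_7) = 0.345946, coefficient = 4
x_8 = 1.5000, f(x_8) = 0.307692, coefficient = 1

I ≈ (0.125000/3) × 12.459372 = 0.519141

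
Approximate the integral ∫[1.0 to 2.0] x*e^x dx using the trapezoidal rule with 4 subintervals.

f(x) = x*e^x
a = 1.0, b = 2.0, n = 4
h = (b - a)/n = 0.250000

Trapezoidal rule: (h/2)[f(x₀) + 2f(x₁) + 2f(x₂) + ... + f(xₙ)]

x_0 = 1.0000, f(x_0) = 2.718282, coefficient = 1
x_1 = 1.2500, f(x_1) = 4.362929, coefficient = 2
x_2 = 1.5000, f(x_2) = 6.722534, coefficient = 2
x_3 = 1.7500, f(x_3) = 10.070555, coefficient = 2
x_4 = 2.0000, f(x_4) = 14.778112, coefficient = 1

I ≈ (0.250000/2) × 59.808428 = 7.476053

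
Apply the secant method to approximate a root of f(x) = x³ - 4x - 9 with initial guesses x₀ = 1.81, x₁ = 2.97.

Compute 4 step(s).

f(x) = x³ - 4x - 9
x₀ = 1.81, x₁ = 2.97

Secant formula: x_{n+1} = x_n - f(x_n)(x_n - x_{n-1})/(f(x_n) - f(x_{n-1}))

Iteration 1:
  f(1.810000) = -10.310259
  f(2.970000) = 5.318073
  x_2 = 2.970000 - 5.318073×(2.970000 - 1.810000)/(5.318073 - (-10.310259))
       = 2.575270
Iteration 2:
  f(2.970000) = 5.318073
  f(2.575270) = -2.221842
  x_3 = 2.575270 - (-2.221842)×(2.575270 - 2.970000)/(-2.221842 - 5.318073)
       = 2.691588
Iteration 3:
  f(2.575270) = -2.221842
  f(2.691588) = -0.266745
  x_4 = 2.691588 - (-0.266745)×(2.691588 - 2.575270)/(-0.266745 - (-2.221842))
       = 2.707458
Iteration 4:
  f(2.691588) = -0.266745
  f(2.707458) = 0.016729
  x_5 = 2.707458 - 0.016729×(2.707458 - 2.691588)/(0.016729 - (-0.266745))
       = 2.706522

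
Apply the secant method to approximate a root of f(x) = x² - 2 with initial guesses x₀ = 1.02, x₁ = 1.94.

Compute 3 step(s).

f(x) = x² - 2
x₀ = 1.02, x₁ = 1.94

Secant formula: x_{n+1} = x_n - f(x_n)(x_n - x_{n-1})/(f(x_n) - f(x_{n-1}))

Iteration 1:
  f(1.020000) = -0.959600
  f(1.940000) = 1.763600
  x_2 = 1.940000 - 1.763600×(1.940000 - 1.020000)/(1.763600 - (-0.959600))
       = 1.344189
Iteration 2:
  f(1.940000) = 1.763600
  f(1.344189) = -0.193155
  x_3 = 1.344189 - (-0.193155)×(1.344189 - 1.940000)/(-0.193155 - 1.763600)
       = 1.403003
Iteration 3:
  f(1.344189) = -0.193155
  f(1.403003) = -0.031583
  x_4 = 1.403003 - (-0.031583)×(1.403003 - 1.344189)/(-0.031583 - (-0.193155))
       = 1.414499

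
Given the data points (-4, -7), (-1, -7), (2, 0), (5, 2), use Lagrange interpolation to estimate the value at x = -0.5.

Lagrange interpolation formula:
P(x) = Σ yᵢ × Lᵢ(x)
where Lᵢ(x) = Π_{j≠i} (x - xⱼ)/(xᵢ - xⱼ)

L_0(-0.5) = (-0.5 - (-1))/(-4 - (-1)) × (-0.5 - 2)/(-4 - 2) × (-0.5 - 5)/(-4 - 5) = -0.042438
L_1(-0.5) = (-0.5 - (-4))/(-1 - (-4)) × (-0.5 - 2)/(-1 - 2) × (-0.5 - 5)/(-1 - 5) = 0.891204
L_2(-0.5) = (-0.5 - (-4))/(2 - (-4)) × (-0.5 - (-1))/(2 - (-1)) × (-0.5 - 5)/(2 - 5) = 0.178241
L_3(-0.5) = (-0.5 - (-4))/(5 - (-4)) × (-0.5 - (-1))/(5 - (-1)) × (-0.5 - 2)/(5 - 2) = -0.027006

P(-0.5) = (-7)×L_0(-0.5) + (-7)×L_1(-0.5) + 0×L_2(-0.5) + 2×L_3(-0.5)
P(-0.5) = -5.995370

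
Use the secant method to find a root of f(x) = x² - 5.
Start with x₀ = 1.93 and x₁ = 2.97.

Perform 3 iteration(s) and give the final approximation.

f(x) = x² - 5
x₀ = 1.93, x₁ = 2.97

Secant formula: x_{n+1} = x_n - f(x_n)(x_n - x_{n-1})/(f(x_n) - f(x_{n-1}))

Iteration 1:
  f(1.930000) = -1.275100
  f(2.970000) = 3.820900
  x_2 = 2.970000 - 3.820900×(2.970000 - 1.930000)/(3.820900 - (-1.275100))
       = 2.190224
Iteration 2:
  f(2.970000) = 3.820900
  f(2.190224) = -0.202917
  x_3 = 2.190224 - (-0.202917)×(2.190224 - 2.970000)/(-0.202917 - 3.820900)
       = 2.229548
Iteration 3:
  f(2.190224) = -0.202917
  f(2.229548) = -0.029117
  x_4 = 2.229548 - (-0.029117)×(2.229548 - 2.190224)/(-0.029117 - (-0.202917))
       = 2.236136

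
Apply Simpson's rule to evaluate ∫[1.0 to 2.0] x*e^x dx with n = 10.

f(x) = x*e^x
a = 1.0, b = 2.0, n = 10
h = (b - a)/n = 0.100000

Simpson's rule: (h/3)[f(x₀) + 4f(x₁) + 2f(x₂) + ... + f(xₙ)]

x_0 = 1.0000, f(x_0) = 2.718282, coefficient = 1
x_1 = 1.1000, f(x_1) = 3.304583, coefficient = 4
x_2 = 1.2000, f(x_2) = 3.984140, coefficient = 2
x_3 = 1.3000, f(x_3) = 4.770086, coefficient = 4
x_4 = 1.4000, f(x_4) = 5.677280, coefficient = 2
x_5 = 1.5000, f(x_5) = 6.722534, coefficient = 4
x_6 = 1.6000, f(x_6) = 7.924852, coefficient = 2
x_7 = 1.7000, f(x_7) = 9.305711, coefficient = 4
x_8 = 1.8000, f(x_8) = 10.889365, coefficient = 2
x_9 = 1.9000, f(x_9) = 12.703199, coefficient = 4
x_10 = 2.0000, f(x_10) = 14.778112, coefficient = 1

I ≈ (0.100000/3) × 221.672117 = 7.389071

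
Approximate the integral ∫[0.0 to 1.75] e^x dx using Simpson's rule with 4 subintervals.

f(x) = e^x
a = 0.0, b = 1.75, n = 4
h = (b - a)/n = 0.437500

Simpson's rule: (h/3)[f(x₀) + 4f(x₁) + 2f(x₂) + ... + f(xₙ)]

x_0 = 0.0000, f(x_0) = 1.000000, coefficient = 1
x_1 = 0.4375, f(x_1) = 1.548830, coefficient = 4
x_2 = 0.8750, f(x_2) = 2.398875, coefficient = 2
x_3 = 1.3125, f(x_3) = 3.715451, coefficient = 4
x_4 = 1.7500, f(x_4) = 5.754603, coefficient = 1

I ≈ (0.437500/3) × 32.609477 = 4.755549
Exact value: 4.754603
Error: 0.000946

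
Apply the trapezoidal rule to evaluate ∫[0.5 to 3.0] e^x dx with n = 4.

f(x) = e^x
a = 0.5, b = 3.0, n = 4
h = (b - a)/n = 0.625000

Trapezoidal rule: (h/2)[f(x₀) + 2f(x₁) + 2f(x₂) + ... + f(xₙ)]

x_0 = 0.5000, f(x_0) = 1.648721, coefficient = 1
x_1 = 1.1250, f(x_1) = 3.080217, coefficient = 2
x_2 = 1.7500, f(x_2) = 5.754603, coefficient = 2
x_3 = 2.3750, f(x_3) = 10.751013, coefficient = 2
x_4 = 3.0000, f(x_4) = 20.085537, coefficient = 1

I ≈ (0.625000/2) × 60.905924 = 19.033101
Exact value: 18.436816
Error: 0.596285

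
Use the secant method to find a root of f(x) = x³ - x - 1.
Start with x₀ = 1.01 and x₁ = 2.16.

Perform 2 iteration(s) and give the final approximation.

f(x) = x³ - x - 1
x₀ = 1.01, x₁ = 2.16

Secant formula: x_{n+1} = x_n - f(x_n)(x_n - x_{n-1})/(f(x_n) - f(x_{n-1}))

Iteration 1:
  f(1.010000) = -0.979699
  f(2.160000) = 6.917696
  x_2 = 2.160000 - 6.917696×(2.160000 - 1.010000)/(6.917696 - (-0.979699))
       = 1.152661
Iteration 2:
  f(2.160000) = 6.917696
  f(1.152661) = -0.621203
  x_3 = 1.152661 - (-0.621203)×(1.152661 - 2.160000)/(-0.621203 - 6.917696)
       = 1.235666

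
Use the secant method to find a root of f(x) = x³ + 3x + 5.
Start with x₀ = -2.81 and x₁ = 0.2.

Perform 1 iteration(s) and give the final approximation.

f(x) = x³ + 3x + 5
x₀ = -2.81, x₁ = 0.2

Secant formula: x_{n+1} = x_n - f(x_n)(x_n - x_{n-1})/(f(x_n) - f(x_{n-1}))

Iteration 1:
  f(-2.810000) = -25.618041
  f(0.200000) = 5.608000
  x_2 = 0.200000 - 5.608000×(0.200000 - (-2.810000))/(5.608000 - (-25.618041))
       = -0.340577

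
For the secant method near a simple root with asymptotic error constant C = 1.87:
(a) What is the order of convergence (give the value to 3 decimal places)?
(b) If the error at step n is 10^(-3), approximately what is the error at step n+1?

(a) Secant method has superlinear convergence with order φ = (1+√5)/2 ≈ 1.618.
    This means |e_{n+1}| ≈ C|e_n|^1.618.

(b) With |e_n| = 10^(-3) and C = 1.87:
    |e_{n+1}| ≈ 1.87 × (10^(-3))^1.618 = 1.87 × 10^(-4.85)

(a) ≈ 1.618 (golden ratio); (b) |e_{n+1}| ≈ 2.617e-05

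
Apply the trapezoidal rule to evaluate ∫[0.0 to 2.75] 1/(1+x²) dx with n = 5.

f(x) = 1/(1+x²)
a = 0.0, b = 2.75, n = 5
h = (b - a)/n = 0.550000

Trapezoidal rule: (h/2)[f(x₀) + 2f(x₁) + 2f(x₂) + ... + f(xₙ)]

x_0 = 0.0000, f(x_0) = 1.000000, coefficient = 1
x_1 = 0.5500, f(x_1) = 0.767754, coefficient = 2
x_2 = 1.1000, f(x_2) = 0.452489, coefficient = 2
x_3 = 1.6500, f(x_3) = 0.268637, coefficient = 2
x_4 = 2.2000, f(x_4) = 0.171233, coefficient = 2
x_5 = 2.7500, f(x_5) = 0.116788, coefficient = 1

I ≈ (0.550000/2) × 4.437013 = 1.220179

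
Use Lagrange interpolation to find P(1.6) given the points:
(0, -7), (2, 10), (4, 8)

Lagrange interpolation formula:
P(x) = Σ yᵢ × Lᵢ(x)
where Lᵢ(x) = Π_{j≠i} (x - xⱼ)/(xᵢ - xⱼ)

L_0(1.6) = (1.6 - 2)/(0 - 2) × (1.6 - 4)/(0 - 4) = 0.120000
L_1(1.6) = (1.6 - 0)/(2 - 0) × (1.6 - 4)/(2 - 4) = 0.960000
L_2(1.6) = (1.6 - 0)/(4 - 0) × (1.6 - 2)/(4 - 2) = -0.080000

P(1.6) = (-7)×L_0(1.6) + 10×L_1(1.6) + 8×L_2(1.6)
P(1.6) = 8.120000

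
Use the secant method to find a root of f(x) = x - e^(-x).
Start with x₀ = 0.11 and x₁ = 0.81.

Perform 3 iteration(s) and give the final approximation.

f(x) = x - e^(-x)
x₀ = 0.11, x₁ = 0.81

Secant formula: x_{n+1} = x_n - f(x_n)(x_n - x_{n-1})/(f(x_n) - f(x_{n-1}))

Iteration 1:
  f(0.110000) = -0.785834
  f(0.810000) = 0.365142
  x_2 = 0.810000 - 0.365142×(0.810000 - 0.110000)/(0.365142 - (-0.785834))
       = 0.587928
Iteration 2:
  f(0.810000) = 0.365142
  f(0.587928) = 0.032451
  x_3 = 0.587928 - 0.032451×(0.587928 - 0.810000)/(0.032451 - 0.365142)
       = 0.566267
Iteration 3:
  f(0.587928) = 0.032451
  f(0.566267) = -0.001374
  x_4 = 0.566267 - (-0.001374)×(0.566267 - 0.587928)/(-0.001374 - 0.032451)
       = 0.567147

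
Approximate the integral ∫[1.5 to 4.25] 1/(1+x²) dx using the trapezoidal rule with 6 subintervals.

f(x) = 1/(1+x²)
a = 1.5, b = 4.25, n = 6
h = (b - a)/n = 0.458333

Trapezoidal rule: (h/2)[f(x₀) + 2f(x₁) + 2f(x₂) + ... + f(xₙ)]

x_0 = 1.5000, f(x_0) = 0.307692, coefficient = 1
x_1 = 1.9583, f(x_1) = 0.206822, coefficient = 2
x_2 = 2.4167, f(x_2) = 0.146193, coefficient = 2
x_3 = 2.8750, f(x_3) = 0.107926, coefficient = 2
x_4 = 3.3333, f(x_4) = 0.082569, coefficient = 2
x_5 = 3.7917, f(x_5) = 0.065033, coefficient = 2
x_6 = 4.2500, f(x_6) = 0.052459, coefficient = 1

I ≈ (0.458333/2) × 1.577237 = 0.361450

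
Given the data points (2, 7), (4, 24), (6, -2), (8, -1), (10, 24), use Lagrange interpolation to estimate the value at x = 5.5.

Lagrange interpolation formula:
P(x) = Σ yᵢ × Lᵢ(x)
where Lᵢ(x) = Π_{j≠i} (x - xⱼ)/(xᵢ - xⱼ)

L_0(5.5) = (5.5 - 4)/(2 - 4) × (5.5 - 6)/(2 - 6) × (5.5 - 8)/(2 - 8) × (5.5 - 10)/(2 - 10) = -0.021973
L_1(5.5) = (5.5 - 2)/(4 - 2) × (5.5 - 6)/(4 - 6) × (5.5 - 8)/(4 - 8) × (5.5 - 10)/(4 - 10) = 0.205078
L_2(5.5) = (5.5 - 2)/(6 - 2) × (5.5 - 4)/(6 - 4) × (5.5 - 8)/(6 - 8) × (5.5 - 10)/(6 - 10) = 0.922852
L_3(5.5) = (5.5 - 2)/(8 - 2) × (5.5 - 4)/(8 - 4) × (5.5 - 6)/(8 - 6) × (5.5 - 10)/(8 - 10) = -0.123047
L_4(5.5) = (5.5 - 2)/(10 - 2) × (5.5 - 4)/(10 - 4) × (5.5 - 6)/(10 - 6) × (5.5 - 8)/(10 - 8) = 0.017090

P(5.5) = 7×L_0(5.5) + 24×L_1(5.5) + (-2)×L_2(5.5) + (-1)×L_3(5.5) + 24×L_4(5.5)
P(5.5) = 3.455566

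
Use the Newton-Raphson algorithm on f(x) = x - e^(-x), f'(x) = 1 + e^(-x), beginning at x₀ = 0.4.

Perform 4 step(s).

f(x) = x - e^(-x)
f'(x) = 1 + e^(-x)
x₀ = 0.4

Newton-Raphson formula: x_{n+1} = x_n - f(x_n)/f'(x_n)

Iteration 1:
  f(0.400000) = -0.270320
  f'(0.400000) = 1.670320
  x_1 = 0.400000 - (-0.270320)/1.670320 = 0.561837
Iteration 2:
  f(0.561837) = -0.008323
  f'(0.561837) = 1.570161
  x_2 = 0.561837 - (-0.008323)/1.570161 = 0.567138
Iteration 3:
  f(0.567138) = -0.000008
  f'(0.567138) = 1.567146
  x_3 = 0.567138 - (-0.000008)/1.567146 = 0.567143
Iteration 4:
  f(0.567143) = 0.000000
  f'(0.567143) = 1.567143
  x_4 = 0.567143 - 0.000000/1.567143 = 0.567143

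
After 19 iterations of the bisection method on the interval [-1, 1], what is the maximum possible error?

Bisection error bound: |error| ≤ (b-a)/2^n
|error| ≤ (1 - (-1))/2^19 = 2/2^19
|error| ≤ 0.0000038147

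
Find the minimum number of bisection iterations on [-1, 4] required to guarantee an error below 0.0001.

We need (b-a)/2^n ≤ 0.0001
(4 - (-1))/2^n ≤ 0.0001
5/2^n ≤ 0.0001
2^n ≥ 50000
n ≥ log₂(50000) = 15.61
n ≥ 16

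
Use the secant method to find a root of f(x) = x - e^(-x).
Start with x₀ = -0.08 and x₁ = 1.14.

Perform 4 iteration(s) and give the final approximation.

f(x) = x - e^(-x)
x₀ = -0.08, x₁ = 1.14

Secant formula: x_{n+1} = x_n - f(x_n)(x_n - x_{n-1})/(f(x_n) - f(x_{n-1}))

Iteration 1:
  f(-0.080000) = -1.163287
  f(1.140000) = 0.820181
  x_2 = 1.140000 - 0.820181×(1.140000 - (-0.080000))/(0.820181 - (-1.163287))
       = 0.635520
Iteration 2:
  f(1.140000) = 0.820181
  f(0.635520) = 0.105859
  x_3 = 0.635520 - 0.105859×(0.635520 - 1.140000)/(0.105859 - 0.820181)
       = 0.560758
Iteration 3:
  f(0.635520) = 0.105859
  f(0.560758) = -0.010019
  x_4 = 0.560758 - (-0.010019)×(0.560758 - 0.635520)/(-0.010019 - 0.105859)
       = 0.567222
Iteration 4:
  f(0.560758) = -0.010019
  f(0.567222) = 0.000123
  x_5 = 0.567222 - 0.000123×(0.567222 - 0.560758)/(0.000123 - (-0.010019))
       = 0.567143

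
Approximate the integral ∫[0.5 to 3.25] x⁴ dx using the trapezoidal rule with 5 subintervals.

f(x) = x⁴
a = 0.5, b = 3.25, n = 5
h = (b - a)/n = 0.550000

Trapezoidal rule: (h/2)[f(x₀) + 2f(x₁) + 2f(x₂) + ... + f(xₙ)]

x_0 = 0.5000, f(x_0) = 0.062500, coefficient = 1
x_1 = 1.0500, f(x_1) = 1.215506, coefficient = 2
x_2 = 1.6000, f(x_2) = 6.553600, coefficient = 2
x_3 = 2.1500, f(x_3) = 21.367506, coefficient = 2
x_4 = 2.7000, f(x_4) = 53.144100, coefficient = 2
x_5 = 3.2500, f(x_5) = 111.566406, coefficient = 1

I ≈ (0.550000/2) × 276.190331 = 75.952341
Exact value: 72.511914
Error: 3.440427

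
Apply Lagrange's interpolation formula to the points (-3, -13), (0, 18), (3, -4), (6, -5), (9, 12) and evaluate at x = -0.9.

Lagrange interpolation formula:
P(x) = Σ yᵢ × Lᵢ(x)
where Lᵢ(x) = Π_{j≠i} (x - xⱼ)/(xᵢ - xⱼ)

L_0(-0.9) = (-0.9 - 0)/(-3 - 0) × (-0.9 - 3)/(-3 - 3) × (-0.9 - 6)/(-3 - 6) × (-0.9 - 9)/(-3 - 9) = 0.123338
L_1(-0.9) = (-0.9 - (-3))/(0 - (-3)) × (-0.9 - 3)/(0 - 3) × (-0.9 - 6)/(0 - 6) × (-0.9 - 9)/(0 - 9) = 1.151150
L_2(-0.9) = (-0.9 - (-3))/(3 - (-3)) × (-0.9 - 0)/(3 - 0) × (-0.9 - 6)/(3 - 6) × (-0.9 - 9)/(3 - 9) = -0.398475
L_3(-0.9) = (-0.9 - (-3))/(6 - (-3)) × (-0.9 - 0)/(6 - 0) × (-0.9 - 3)/(6 - 3) × (-0.9 - 9)/(6 - 9) = 0.150150
L_4(-0.9) = (-0.9 - (-3))/(9 - (-3)) × (-0.9 - 0)/(9 - 0) × (-0.9 - 3)/(9 - 3) × (-0.9 - 6)/(9 - 6) = -0.026163

P(-0.9) = (-13)×L_0(-0.9) + 18×L_1(-0.9) + (-4)×L_2(-0.9) + (-5)×L_3(-0.9) + 12×L_4(-0.9)
P(-0.9) = 19.646513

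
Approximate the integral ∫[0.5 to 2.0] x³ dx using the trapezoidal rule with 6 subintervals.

f(x) = x³
a = 0.5, b = 2.0, n = 6
h = (b - a)/n = 0.250000

Trapezoidal rule: (h/2)[f(x₀) + 2f(x₁) + 2f(x₂) + ... + f(xₙ)]

x_0 = 0.5000, f(x_0) = 0.125000, coefficient = 1
x_1 = 0.7500, f(x_1) = 0.421875, coefficient = 2
x_2 = 1.0000, f(x_2) = 1.000000, coefficient = 2
x_3 = 1.2500, f(x_3) = 1.953125, coefficient = 2
x_4 = 1.5000, f(x_4) = 3.375000, coefficient = 2
x_5 = 1.7500, f(x_5) = 5.359375, coefficient = 2
x_6 = 2.0000, f(x_6) = 8.000000, coefficient = 1

I ≈ (0.250000/2) × 32.343750 = 4.042969
Exact value: 3.984375
Error: 0.058594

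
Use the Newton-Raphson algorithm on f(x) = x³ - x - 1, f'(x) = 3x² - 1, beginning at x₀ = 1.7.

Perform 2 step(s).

f(x) = x³ - x - 1
f'(x) = 3x² - 1
x₀ = 1.7

Newton-Raphson formula: x_{n+1} = x_n - f(x_n)/f'(x_n)

Iteration 1:
  f(1.700000) = 2.213000
  f'(1.700000) = 7.670000
  x_1 = 1.700000 - 2.213000/7.670000 = 1.411473
Iteration 2:
  f(1.411473) = 0.400544
  f'(1.411473) = 4.976770
  x_2 = 1.411473 - 0.400544/4.976770 = 1.330991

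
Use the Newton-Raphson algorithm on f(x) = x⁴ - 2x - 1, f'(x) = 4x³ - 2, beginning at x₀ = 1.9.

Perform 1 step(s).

f(x) = x⁴ - 2x - 1
f'(x) = 4x³ - 2
x₀ = 1.9

Newton-Raphson formula: x_{n+1} = x_n - f(x_n)/f'(x_n)

Iteration 1:
  f(1.900000) = 8.232100
  f'(1.900000) = 25.436000
  x_1 = 1.900000 - 8.232100/25.436000 = 1.576360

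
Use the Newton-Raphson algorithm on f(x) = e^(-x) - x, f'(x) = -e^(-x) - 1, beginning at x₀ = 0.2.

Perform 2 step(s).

f(x) = e^(-x) - x
f'(x) = -e^(-x) - 1
x₀ = 0.2

Newton-Raphson formula: x_{n+1} = x_n - f(x_n)/f'(x_n)

Iteration 1:
  f(0.200000) = 0.618731
  f'(0.200000) = -1.818731
  x_1 = 0.200000 - 0.618731/(-1.818731) = 0.540199
Iteration 2:
  f(0.540199) = 0.042433
  f'(0.540199) = -1.582632
  x_2 = 0.540199 - 0.042433/(-1.582632) = 0.567011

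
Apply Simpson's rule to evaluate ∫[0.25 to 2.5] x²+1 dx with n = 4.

f(x) = x²+1
a = 0.25, b = 2.5, n = 4
h = (b - a)/n = 0.562500

Simpson's rule: (h/3)[f(x₀) + 4f(x₁) + 2f(x₂) + ... + f(xₙ)]

x_0 = 0.2500, f(x_0) = 1.062500, coefficient = 1
x_1 = 0.8125, f(x_1) = 1.660156, coefficient = 4
x_2 = 1.3750, f(x_2) = 2.890625, coefficient = 2
x_3 = 1.9375, f(x_3) = 4.753906, coefficient = 4
x_4 = 2.5000, f(x_4) = 7.250000, coefficient = 1

I ≈ (0.562500/3) × 39.750000 = 7.453125
Exact value: 7.453125
Error: 0.000000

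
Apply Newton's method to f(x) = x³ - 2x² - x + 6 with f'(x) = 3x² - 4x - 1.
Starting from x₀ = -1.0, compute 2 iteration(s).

f(x) = x³ - 2x² - x + 6
f'(x) = 3x² - 4x - 1
x₀ = -1.0

Newton-Raphson formula: x_{n+1} = x_n - f(x_n)/f'(x_n)

Iteration 1:
  f(-1.000000) = 4.000000
  f'(-1.000000) = 6.000000
  x_1 = -1.000000 - 4.000000/6.000000 = -1.666667
Iteration 2:
  f(-1.666667) = -2.518519
  f'(-1.666667) = 14.000000
  x_2 = -1.666667 - (-2.518519)/14.000000 = -1.486772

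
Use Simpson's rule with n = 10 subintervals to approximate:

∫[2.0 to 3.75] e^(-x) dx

f(x) = e^(-x)
a = 2.0, b = 3.75, n = 10
h = (b - a)/n = 0.175000

Simpson's rule: (h/3)[f(x₀) + 4f(x₁) + 2f(x₂) + ... + f(xₙ)]

x_0 = 2.0000, f(x_0) = 0.135335, coefficient = 1
x_1 = 2.1750, f(x_1) = 0.113608, coefficient = 4
x_2 = 2.3500, f(x_2) = 0.095369, coefficient = 2
x_3 = 2.5250, f(x_3) = 0.080058, coefficient = 4
x_4 = 2.7000, f(x_4) = 0.067206, coefficient = 2
x_5 = 2.8750, f(x_5) = 0.056416, coefficient = 4
x_6 = 3.0500, f(x_6) = 0.047359, coefficient = 2
x_7 = 3.2250, f(x_7) = 0.039756, coefficient = 4
x_8 = 3.4000, f(x_8) = 0.033373, coefficient = 2
x_9 = 3.5750, f(x_9) = 0.028015, coefficient = 4
x_10 = 3.7500, f(x_10) = 0.023518, coefficient = 1

I ≈ (0.175000/3) × 1.916882 = 0.111818
Exact value: 0.111818
Error: 0.000001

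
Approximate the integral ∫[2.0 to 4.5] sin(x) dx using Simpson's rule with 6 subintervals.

f(x) = sin(x)
a = 2.0, b = 4.5, n = 6
h = (b - a)/n = 0.416667

Simpson's rule: (h/3)[f(x₀) + 4f(x₁) + 2f(x₂) + ... + f(xₙ)]

x_0 = 2.0000, f(x_0) = 0.909297, coefficient = 1
x_1 = 2.4167, f(x_1) = 0.663080, coefficient = 4
x_2 = 2.8333, f(x_2) = 0.303400, coefficient = 2
x_3 = 3.2500, f(x_3) = -0.108195, coefficient = 4
x_4 = 3.6667, f(x_4) = -0.501277, coefficient = 2
x_5 = 4.0833, f(x_5) = -0.808584, coefficient = 4
x_6 = 4.5000, f(x_6) = -0.977530, coefficient = 1

I ≈ (0.416667/3) × -1.478780 = -0.205386
Exact value: -0.205351
Error: 0.000035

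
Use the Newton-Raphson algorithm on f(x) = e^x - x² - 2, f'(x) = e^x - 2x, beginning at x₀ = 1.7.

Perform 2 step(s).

f(x) = e^x - x² - 2
f'(x) = e^x - 2x
x₀ = 1.7

Newton-Raphson formula: x_{n+1} = x_n - f(x_n)/f'(x_n)

Iteration 1:
  f(1.700000) = 0.583947
  f'(1.700000) = 2.073947
  x_1 = 1.700000 - 0.583947/2.073947 = 1.418437
Iteration 2:
  f(1.418437) = 0.118695
  f'(1.418437) = 1.293785
  x_2 = 1.418437 - 0.118695/1.293785 = 1.326694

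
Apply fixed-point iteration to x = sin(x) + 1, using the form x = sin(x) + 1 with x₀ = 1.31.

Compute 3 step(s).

Equation: x = sin(x) + 1
Fixed-point form: x = sin(x) + 1
x₀ = 1.31

x_1 = g(1.310000) = 1.966185
x_2 = g(1.966185) = 1.922847
x_3 = g(1.922847) = 1.938668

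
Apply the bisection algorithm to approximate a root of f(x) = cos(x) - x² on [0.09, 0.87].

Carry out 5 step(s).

f(x) = cos(x) - x²
Initial interval: [0.09, 0.87]

Iteration 1:
  c_1 = (0.090000 + 0.870000)/2 = 0.480000
  f(c_1) = f(0.480000) = 0.656595
  f(a) × f(c) ≥ 0, new interval: [0.480000, 0.870000]
Iteration 2:
  c_2 = (0.480000 + 0.870000)/2 = 0.675000
  f(c_2) = f(0.675000) = 0.325082
  f(a) × f(c) ≥ 0, new interval: [0.675000, 0.870000]
Iteration 3:
  c_3 = (0.675000 + 0.870000)/2 = 0.772500
  f(c_3) = f(0.772500) = 0.119412
  f(a) × f(c) ≥ 0, new interval: [0.772500, 0.870000]
Iteration 4:
  c_4 = (0.772500 + 0.870000)/2 = 0.821250
  f(c_4) = f(0.821250) = 0.006855
  f(a) × f(c) ≥ 0, new interval: [0.821250, 0.870000]
Iteration 5:
  c_5 = (0.821250 + 0.870000)/2 = 0.845625
  f(c_5) = f(0.845625) = -0.051818
  f(a) × f(c) < 0, new interval: [0.821250, 0.845625]

After 5 iteration(s), the approximation is c_5 = 0.845625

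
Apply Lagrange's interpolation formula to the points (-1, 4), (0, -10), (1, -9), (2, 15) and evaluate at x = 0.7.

Lagrange interpolation formula:
P(x) = Σ yᵢ × Lᵢ(x)
where Lᵢ(x) = Π_{j≠i} (x - xⱼ)/(xᵢ - xⱼ)

L_0(0.7) = (0.7 - 0)/(-1 - 0) × (0.7 - 1)/(-1 - 1) × (0.7 - 2)/(-1 - 2) = -0.045500
L_1(0.7) = (0.7 - (-1))/(0 - (-1)) × (0.7 - 1)/(0 - 1) × (0.7 - 2)/(0 - 2) = 0.331500
L_2(0.7) = (0.7 - (-1))/(1 - (-1)) × (0.7 - 0)/(1 - 0) × (0.7 - 2)/(1 - 2) = 0.773500
L_3(0.7) = (0.7 - (-1))/(2 - (-1)) × (0.7 - 0)/(2 - 0) × (0.7 - 1)/(2 - 1) = -0.059500

P(0.7) = 4×L_0(0.7) + (-10)×L_1(0.7) + (-9)×L_2(0.7) + 15×L_3(0.7)
P(0.7) = -11.351000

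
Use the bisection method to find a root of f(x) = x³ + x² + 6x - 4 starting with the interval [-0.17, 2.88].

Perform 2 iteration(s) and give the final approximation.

f(x) = x³ + x² + 6x - 4
Initial interval: [-0.17, 2.88]

Iteration 1:
  c_1 = (-0.170000 + 2.880000)/2 = 1.355000
  f(c_1) = f(1.355000) = 8.453839
  f(a) × f(c) < 0, new interval: [-0.170000, 1.355000]
Iteration 2:
  c_2 = (-0.170000 + 1.355000)/2 = 0.592500
  f(c_2) = f(0.592500) = 0.114057
  f(a) × f(c) < 0, new interval: [-0.170000, 0.592500]

After 2 iteration(s), the approximation is c_2 = 0.592500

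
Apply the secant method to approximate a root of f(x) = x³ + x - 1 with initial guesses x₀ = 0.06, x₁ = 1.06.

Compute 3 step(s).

f(x) = x³ + x - 1
x₀ = 0.06, x₁ = 1.06

Secant formula: x_{n+1} = x_n - f(x_n)(x_n - x_{n-1})/(f(x_n) - f(x_{n-1}))

Iteration 1:
  f(0.060000) = -0.939784
  f(1.060000) = 1.251016
  x_2 = 1.060000 - 1.251016×(1.060000 - 0.060000)/(1.251016 - (-0.939784))
       = 0.488968
Iteration 2:
  f(1.060000) = 1.251016
  f(0.488968) = -0.394124
  x_3 = 0.488968 - (-0.394124)×(0.488968 - 1.060000)/(-0.394124 - 1.251016)
       = 0.625770
Iteration 3:
  f(0.488968) = -0.394124
  f(0.625770) = -0.129187
  x_4 = 0.625770 - (-0.129187)×(0.625770 - 0.488968)/(-0.129187 - (-0.394124))
       = 0.692476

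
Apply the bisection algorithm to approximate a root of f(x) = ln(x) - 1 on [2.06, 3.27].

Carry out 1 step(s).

f(x) = ln(x) - 1
Initial interval: [2.06, 3.27]

Iteration 1:
  c_1 = (2.060000 + 3.270000)/2 = 2.665000
  f(c_1) = f(2.665000) = -0.019796
  f(a) × f(c) ≥ 0, new interval: [2.665000, 3.270000]

After 1 iteration(s), the approximation is c_1 = 2.665000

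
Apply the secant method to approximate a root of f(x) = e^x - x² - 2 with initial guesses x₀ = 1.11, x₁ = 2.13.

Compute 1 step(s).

f(x) = e^x - x² - 2
x₀ = 1.11, x₁ = 2.13

Secant formula: x_{n+1} = x_n - f(x_n)(x_n - x_{n-1})/(f(x_n) - f(x_{n-1}))

Iteration 1:
  f(1.110000) = -0.197742
  f(2.130000) = 1.877967
  x_2 = 2.130000 - 1.877967×(2.130000 - 1.110000)/(1.877967 - (-0.197742))
       = 1.207170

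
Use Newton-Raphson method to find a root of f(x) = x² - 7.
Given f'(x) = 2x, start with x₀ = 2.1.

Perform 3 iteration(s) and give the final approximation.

f(x) = x² - 7
f'(x) = 2x
x₀ = 2.1

Newton-Raphson formula: x_{n+1} = x_n - f(x_n)/f'(x_n)

Iteration 1:
  f(2.100000) = -2.590000
  f'(2.100000) = 4.200000
  x_1 = 2.100000 - (-2.590000)/4.200000 = 2.716667
Iteration 2:
  f(2.716667) = 0.380278
  f'(2.716667) = 5.433333
  x_2 = 2.716667 - 0.380278/5.433333 = 2.646677
Iteration 3:
  f(2.646677) = 0.004899
  f'(2.646677) = 5.293354
  x_3 = 2.646677 - 0.004899/5.293354 = 2.645751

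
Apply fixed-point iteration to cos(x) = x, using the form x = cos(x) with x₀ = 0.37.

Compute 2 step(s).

Equation: cos(x) = x
Fixed-point form: x = cos(x)
x₀ = 0.37

x_1 = g(0.370000) = 0.932327
x_2 = g(0.932327) = 0.595967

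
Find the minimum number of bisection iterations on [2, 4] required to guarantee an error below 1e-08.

We need (b-a)/2^n ≤ 1e-08
(4 - 2)/2^n ≤ 1e-08
2/2^n ≤ 1e-08
2^n ≥ 200000000
n ≥ log₂(200000000) = 27.58
n ≥ 28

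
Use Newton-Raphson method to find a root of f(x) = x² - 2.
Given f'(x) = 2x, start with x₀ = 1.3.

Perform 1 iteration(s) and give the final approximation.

f(x) = x² - 2
f'(x) = 2x
x₀ = 1.3

Newton-Raphson formula: x_{n+1} = x_n - f(x_n)/f'(x_n)

Iteration 1:
  f(1.300000) = -0.310000
  f'(1.300000) = 2.600000
  x_1 = 1.300000 - (-0.310000)/2.600000 = 1.419231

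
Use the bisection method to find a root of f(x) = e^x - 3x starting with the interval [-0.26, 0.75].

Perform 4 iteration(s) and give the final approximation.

f(x) = e^x - 3x
Initial interval: [-0.26, 0.75]

Iteration 1:
  c_1 = (-0.260000 + 0.750000)/2 = 0.245000
  f(c_1) = f(0.245000) = 0.542621
  f(a) × f(c) ≥ 0, new interval: [0.245000, 0.750000]
Iteration 2:
  c_2 = (0.245000 + 0.750000)/2 = 0.497500
  f(c_2) = f(0.497500) = 0.152105
  f(a) × f(c) ≥ 0, new interval: [0.497500, 0.750000]
Iteration 3:
  c_3 = (0.497500 + 0.750000)/2 = 0.623750
  f(c_3) = f(0.623750) = -0.005338
  f(a) × f(c) < 0, new interval: [0.497500, 0.623750]
Iteration 4:
  c_4 = (0.497500 + 0.623750)/2 = 0.560625
  f(c_4) = f(0.560625) = 0.069892
  f(a) × f(c) ≥ 0, new interval: [0.560625, 0.623750]

After 4 iteration(s), the approximation is c_4 = 0.560625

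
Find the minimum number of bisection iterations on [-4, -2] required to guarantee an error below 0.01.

We need (b-a)/2^n ≤ 0.01
(-2 - (-4))/2^n ≤ 0.01
2/2^n ≤ 0.01
2^n ≥ 200
n ≥ log₂(200) = 7.64
n ≥ 8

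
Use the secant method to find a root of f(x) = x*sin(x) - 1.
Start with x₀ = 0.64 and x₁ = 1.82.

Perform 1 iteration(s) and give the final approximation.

f(x) = x*sin(x) - 1
x₀ = 0.64, x₁ = 1.82

Secant formula: x_{n+1} = x_n - f(x_n)(x_n - x_{n-1})/(f(x_n) - f(x_{n-1}))

Iteration 1:
  f(0.640000) = -0.617795
  f(1.820000) = 0.763779
  x_2 = 1.820000 - 0.763779×(1.820000 - 0.640000)/(0.763779 - (-0.617795))
       = 1.167658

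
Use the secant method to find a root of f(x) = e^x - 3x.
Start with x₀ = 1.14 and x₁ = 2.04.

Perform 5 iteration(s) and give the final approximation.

f(x) = e^x - 3x
x₀ = 1.14, x₁ = 2.04

Secant formula: x_{n+1} = x_n - f(x_n)(x_n - x_{n-1})/(f(x_n) - f(x_{n-1}))

Iteration 1:
  f(1.140000) = -0.293232
  f(2.040000) = 1.570609
  x_2 = 2.040000 - 1.570609×(2.040000 - 1.140000)/(1.570609 - (-0.293232))
       = 1.281594
Iteration 2:
  f(2.040000) = 1.570609
  f(1.281594) = -0.242405
  x_3 = 1.281594 - (-0.242405)×(1.281594 - 2.040000)/(-0.242405 - 1.570609)
       = 1.382995
Iteration 3:
  f(1.281594) = -0.242405
  f(1.382995) = -0.162161
  x_4 = 1.382995 - (-0.162161)×(1.382995 - 1.281594)/(-0.162161 - (-0.242405))
       = 1.587911
Iteration 4:
  f(1.382995) = -0.162161
  f(1.587911) = 0.129783
  x_5 = 1.587911 - 0.129783×(1.587911 - 1.382995)/(0.129783 - (-0.162161))
       = 1.496816
Iteration 5:
  f(1.587911) = 0.129783
  f(1.496816) = -0.023006
  x_6 = 1.496816 - (-0.023006)×(1.496816 - 1.587911)/(-0.023006 - 0.129783)
       = 1.510533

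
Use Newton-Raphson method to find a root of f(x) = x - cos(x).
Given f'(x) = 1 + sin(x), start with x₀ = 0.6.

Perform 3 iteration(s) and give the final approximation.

f(x) = x - cos(x)
f'(x) = 1 + sin(x)
x₀ = 0.6

Newton-Raphson formula: x_{n+1} = x_n - f(x_n)/f'(x_n)

Iteration 1:
  f(0.600000) = -0.225336
  f'(0.600000) = 1.564642
  x_1 = 0.600000 - (-0.225336)/1.564642 = 0.744017
Iteration 2:
  f(0.744017) = 0.008264
  f'(0.744017) = 1.677249
  x_2 = 0.744017 - 0.008264/1.677249 = 0.739090
Iteration 3:
  f(0.739090) = 0.000009
  f'(0.739090) = 1.673616
  x_3 = 0.739090 - 0.000009/1.673616 = 0.739085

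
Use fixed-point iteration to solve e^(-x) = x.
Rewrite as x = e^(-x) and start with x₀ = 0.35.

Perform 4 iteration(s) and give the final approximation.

Equation: e^(-x) = x
Fixed-point form: x = e^(-x)
x₀ = 0.35

x_1 = g(0.350000) = 0.704688
x_2 = g(0.704688) = 0.494263
x_3 = g(0.494263) = 0.610020
x_4 = g(0.610020) = 0.543340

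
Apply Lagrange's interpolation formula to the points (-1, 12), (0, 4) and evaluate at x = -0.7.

Lagrange interpolation formula:
P(x) = Σ yᵢ × Lᵢ(x)
where Lᵢ(x) = Π_{j≠i} (x - xⱼ)/(xᵢ - xⱼ)

L_0(-0.7) = (-0.7 - 0)/(-1 - 0) = 0.700000
L_1(-0.7) = (-0.7 - (-1))/(0 - (-1)) = 0.300000

P(-0.7) = 12×L_0(-0.7) + 4×L_1(-0.7)
P(-0.7) = 9.600000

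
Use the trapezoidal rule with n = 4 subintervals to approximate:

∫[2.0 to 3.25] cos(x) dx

f(x) = cos(x)
a = 2.0, b = 3.25, n = 4
h = (b - a)/n = 0.312500

Trapezoidal rule: (h/2)[f(x₀) + 2f(x₁) + 2f(x₂) + ... + f(xₙ)]

x_0 = 2.0000, f(x_0) = -0.416147, coefficient = 1
x_1 = 2.3125, f(x_1) = -0.675545, coefficient = 2
x_2 = 2.6250, f(x_2) = -0.869507, coefficient = 2
x_3 = 2.9375, f(x_3) = -0.979245, coefficient = 2
x_4 = 3.2500, f(x_4) = -0.994130, coefficient = 1

I ≈ (0.312500/2) × -6.458872 = -1.009199
Exact value: -1.017493
Error: 0.008294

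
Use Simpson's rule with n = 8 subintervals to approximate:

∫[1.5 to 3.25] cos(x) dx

f(x) = cos(x)
a = 1.5, b = 3.25, n = 8
h = (b - a)/n = 0.218750

Simpson's rule: (h/3)[f(x₀) + 4f(x₁) + 2f(x₂) + ... + f(xₙ)]

x_0 = 1.5000, f(x_0) = 0.070737, coefficient = 1
x_1 = 1.7188, f(x_1) = -0.147414, coefficient = 4
x_2 = 1.9375, f(x_2) = -0.358540, coefficient = 2
x_3 = 2.1562, f(x_3) = -0.552578, coefficient = 4
x_4 = 2.3750, f(x_4) = -0.720278, coefficient = 2
x_5 = 2.5938, f(x_5) = -0.853650, coefficient = 4
x_6 = 2.8125, f(x_6) = -0.946336, coefficient = 2
x_7 = 3.0312, f(x_7) = -0.993918, coefficient = 4
x_8 = 3.2500, f(x_8) = -0.994130, coefficient = 1

I ≈ (0.218750/3) × -15.163944 = -1.105704
Exact value: -1.105690
Error: 0.000014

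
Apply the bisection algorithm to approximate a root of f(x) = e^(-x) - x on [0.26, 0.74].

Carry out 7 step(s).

f(x) = e^(-x) - x
Initial interval: [0.26, 0.74]

Iteration 1:
  c_1 = (0.260000 + 0.740000)/2 = 0.500000
  f(c_1) = f(0.500000) = 0.106531
  f(a) × f(c) ≥ 0, new interval: [0.500000, 0.740000]
Iteration 2:
  c_2 = (0.500000 + 0.740000)/2 = 0.620000
  f(c_2) = f(0.620000) = -0.082056
  f(a) × f(c) < 0, new interval: [0.500000, 0.620000]
Iteration 3:
  c_3 = (0.500000 + 0.620000)/2 = 0.560000
  f(c_3) = f(0.560000) = 0.011209
  f(a) × f(c) ≥ 0, new interval: [0.560000, 0.620000]
Iteration 4:
  c_4 = (0.560000 + 0.620000)/2 = 0.590000
  f(c_4) = f(0.590000) = -0.035673
  f(a) × f(c) < 0, new interval: [0.560000, 0.590000]
Iteration 5:
  c_5 = (0.560000 + 0.590000)/2 = 0.575000
  f(c_5) = f(0.575000) = -0.012295
  f(a) × f(c) < 0, new interval: [0.560000, 0.575000]
Iteration 6:
  c_6 = (0.560000 + 0.575000)/2 = 0.567500
  f(c_6) = f(0.567500) = -0.000559
  f(a) × f(c) < 0, new interval: [0.560000, 0.567500]
Iteration 7:
  c_7 = (0.560000 + 0.567500)/2 = 0.563750
  f(c_7) = f(0.563750) = 0.005321
  f(a) × f(c) ≥ 0, new interval: [0.563750, 0.567500]

After 7 iteration(s), the approximation is c_7 = 0.563750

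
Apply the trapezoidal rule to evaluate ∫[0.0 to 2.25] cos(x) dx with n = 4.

f(x) = cos(x)
a = 0.0, b = 2.25, n = 4
h = (b - a)/n = 0.562500

Trapezoidal rule: (h/2)[f(x₀) + 2f(x₁) + 2f(x₂) + ... + f(xₙ)]

x_0 = 0.0000, f(x_0) = 1.000000, coefficient = 1
x_1 = 0.5625, f(x_1) = 0.845924, coefficient = 2
x_2 = 1.1250, f(x_2) = 0.431177, coefficient = 2
x_3 = 1.6875, f(x_3) = -0.116439, coefficient = 2
x_4 = 2.2500, f(x_4) = -0.628174, coefficient = 1

I ≈ (0.562500/2) × 2.693151 = 0.757449
Exact value: 0.778073
Error: 0.020625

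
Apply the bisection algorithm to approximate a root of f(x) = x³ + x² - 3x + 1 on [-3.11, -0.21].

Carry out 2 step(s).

f(x) = x³ + x² - 3x + 1
Initial interval: [-3.11, -0.21]

Iteration 1:
  c_1 = (-3.110000 + (-0.210000))/2 = -1.660000
  f(c_1) = f(-1.660000) = 4.161304
  f(a) × f(c) < 0, new interval: [-3.110000, -1.660000]
Iteration 2:
  c_2 = (-3.110000 + (-1.660000))/2 = -2.385000
  f(c_2) = f(-2.385000) = 0.276808
  f(a) × f(c) < 0, new interval: [-3.110000, -2.385000]

After 2 iteration(s), the approximation is c_2 = -2.385000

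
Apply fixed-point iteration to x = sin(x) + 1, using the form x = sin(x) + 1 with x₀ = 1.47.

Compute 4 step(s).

Equation: x = sin(x) + 1
Fixed-point form: x = sin(x) + 1
x₀ = 1.47

x_1 = g(1.470000) = 1.994924
x_2 = g(1.994924) = 1.911398
x_3 = g(1.911398) = 1.942554
x_4 = g(1.942554) = 1.931690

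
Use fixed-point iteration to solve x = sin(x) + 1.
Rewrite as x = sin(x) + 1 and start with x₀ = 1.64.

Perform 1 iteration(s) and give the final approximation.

Equation: x = sin(x) + 1
Fixed-point form: x = sin(x) + 1
x₀ = 1.64

x_1 = g(1.640000) = 1.997606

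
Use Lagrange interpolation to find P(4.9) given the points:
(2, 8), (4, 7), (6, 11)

Lagrange interpolation formula:
P(x) = Σ yᵢ × Lᵢ(x)
where Lᵢ(x) = Π_{j≠i} (x - xⱼ)/(xᵢ - xⱼ)

L_0(4.9) = (4.9 - 4)/(2 - 4) × (4.9 - 6)/(2 - 6) = -0.123750
L_1(4.9) = (4.9 - 2)/(4 - 2) × (4.9 - 6)/(4 - 6) = 0.797500
L_2(4.9) = (4.9 - 2)/(6 - 2) × (4.9 - 4)/(6 - 4) = 0.326250

P(4.9) = 8×L_0(4.9) + 7×L_1(4.9) + 11×L_2(4.9)
P(4.9) = 8.181250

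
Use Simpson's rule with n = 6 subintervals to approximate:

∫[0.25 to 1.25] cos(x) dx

f(x) = cos(x)
a = 0.25, b = 1.25, n = 6
h = (b - a)/n = 0.166667

Simpson's rule: (h/3)[f(x₀) + 4f(x₁) + 2f(x₂) + ... + f(xₙ)]

x_0 = 0.2500, f(x_0) = 0.968912, coefficient = 1
x_1 = 0.4167, f(x_1) = 0.914443, coefficient = 4
x_2 = 0.5833, f(x_2) = 0.834631, coefficient = 2
x_3 = 0.7500, f(x_3) = 0.731689, coefficient = 4
x_4 = 0.9167, f(x_4) = 0.608469, coefficient = 2
x_5 = 1.0833, f(x_5) = 0.468386, coefficient = 4
x_6 = 1.2500, f(x_6) = 0.315322, coefficient = 1

I ≈ (0.166667/3) × 12.628506 = 0.701584
Exact value: 0.701581
Error: 0.000003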